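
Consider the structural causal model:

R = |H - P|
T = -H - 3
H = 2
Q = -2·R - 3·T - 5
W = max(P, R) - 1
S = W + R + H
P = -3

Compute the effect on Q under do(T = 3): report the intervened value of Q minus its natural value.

-24

Under do(T=3), the mechanism T = -H - 3 is discarded; T is fixed at 3.
R = |H - P|  [with H=2, P=-3]  = 5
Q = -2·R - 3·T - 5  [with R=5, T=3]  = -24
Without intervention: R = |H - P|  [with H=2, P=-3]  = 5; T = -H - 3  [with H=2]  = -5; Q = -2·R - 3·T - 5  [with R=5, T=-5]  = 0.
Change = -24 − 0 = -24.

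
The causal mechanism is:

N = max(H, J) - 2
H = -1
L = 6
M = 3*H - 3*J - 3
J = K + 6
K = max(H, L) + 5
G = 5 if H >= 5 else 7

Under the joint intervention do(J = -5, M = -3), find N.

-3

Under do(J = -5, M = -3), each intervened variable's structural equation is replaced by its fixed value.
N = max(H, J) - 2  [with H=-1, J=-5]  = -3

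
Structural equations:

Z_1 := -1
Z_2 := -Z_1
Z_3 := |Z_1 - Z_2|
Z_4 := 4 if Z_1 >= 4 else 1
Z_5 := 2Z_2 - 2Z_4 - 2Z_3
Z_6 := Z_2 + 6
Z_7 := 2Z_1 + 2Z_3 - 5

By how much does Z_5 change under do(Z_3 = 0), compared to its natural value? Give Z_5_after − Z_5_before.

4

do(Z_3=0) replaces the equation Z_3 := |Z_1 - Z_2| with the constant Z_3 = 0.
Z_2 = -Z_1  [with Z_1=-1]  = 1
Z_4 = 4 if Z_1 >= 4 else 1  [with Z_1=-1]  = 1
Z_5 = 2Z_2 - 2Z_4 - 2Z_3  [with Z_2=1, Z_4=1, Z_3=0]  = 0
Without intervention: Z_2 = -Z_1  [with Z_1=-1]  = 1; Z_3 = |Z_1 - Z_2|  [with Z_1=-1, Z_2=1]  = 2; Z_4 = 4 if Z_1 >= 4 else 1  [with Z_1=-1]  = 1; Z_5 = 2Z_2 - 2Z_4 - 2Z_3  [with Z_2=1, Z_4=1, Z_3=2]  = -4.
Change = 0 − (-4) = 4.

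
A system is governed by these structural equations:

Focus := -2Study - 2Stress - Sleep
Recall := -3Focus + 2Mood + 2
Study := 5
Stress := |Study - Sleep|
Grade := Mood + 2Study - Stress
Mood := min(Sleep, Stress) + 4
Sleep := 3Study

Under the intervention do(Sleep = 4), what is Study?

5

Under do(Sleep=4), the mechanism Sleep := 3Study is discarded; Sleep is fixed at 4.
Study is not downstream of the intervention, so its value is determined by the original equations.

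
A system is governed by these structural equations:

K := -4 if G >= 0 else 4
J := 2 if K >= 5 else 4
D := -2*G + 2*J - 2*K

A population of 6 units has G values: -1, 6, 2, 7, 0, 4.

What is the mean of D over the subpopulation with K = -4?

8.4

E[D|K=-4] averages over only the 5 units with K=-4 (G = 6, 2, 7, 0, 4): D = 4, 12, 2, 16, 8, mean 8.4.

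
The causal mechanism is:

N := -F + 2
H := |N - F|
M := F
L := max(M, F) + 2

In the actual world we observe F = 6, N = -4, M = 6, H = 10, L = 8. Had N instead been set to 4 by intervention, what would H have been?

2

Under do(N=4), the mechanism N := -F + 2 is discarded; N is fixed at 4.
H = |N - F|  [with N=4, F=6]  = 2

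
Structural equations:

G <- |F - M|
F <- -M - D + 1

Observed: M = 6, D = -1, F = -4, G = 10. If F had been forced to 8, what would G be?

The intervention breaks the incoming arrows to F: F <- -M - D + 1 no longer applies, and F = 8.
G = |F - M|  [with F=8, M=6]  = 2

2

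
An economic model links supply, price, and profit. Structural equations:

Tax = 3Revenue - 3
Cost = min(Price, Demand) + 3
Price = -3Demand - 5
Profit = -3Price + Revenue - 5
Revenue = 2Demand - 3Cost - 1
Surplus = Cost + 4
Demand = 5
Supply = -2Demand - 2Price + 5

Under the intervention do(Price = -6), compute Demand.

Under do(Price=-6), the mechanism Price = -3Demand - 5 is discarded; Price is fixed at -6.
Demand is not downstream of the intervention, so its value is determined by the original equations.

5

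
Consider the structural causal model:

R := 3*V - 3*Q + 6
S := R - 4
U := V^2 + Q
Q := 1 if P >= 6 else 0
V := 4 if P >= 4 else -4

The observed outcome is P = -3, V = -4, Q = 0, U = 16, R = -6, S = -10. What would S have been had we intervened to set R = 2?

The intervention breaks the incoming arrows to R: R := 3*V - 3*Q + 6 no longer applies, and R = 2.
S = R - 4  [with R=2]  = -2

-2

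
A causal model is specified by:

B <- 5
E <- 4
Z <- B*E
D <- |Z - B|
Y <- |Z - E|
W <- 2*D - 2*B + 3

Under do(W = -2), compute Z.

20

do(W=-2) replaces the equation W <- 2*D - 2*B + 3 with the constant W = -2.
Z is not downstream of the intervention, so its value is determined by the original equations.
Z = B*E  [with B=5, E=4]  = 20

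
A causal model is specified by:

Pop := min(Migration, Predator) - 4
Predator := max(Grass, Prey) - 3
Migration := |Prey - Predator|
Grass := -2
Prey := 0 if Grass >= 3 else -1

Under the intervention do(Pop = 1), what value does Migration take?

The intervention breaks the incoming arrows to Pop: Pop := min(Migration, Predator) - 4 no longer applies, and Pop = 1.
Since Migration is not a descendant of the intervened variable, it is unaffected.
Prey = 0 if Grass >= 3 else -1  [with Grass=-2]  = -1
Predator = max(Grass, Prey) - 3  [with Grass=-2, Prey=-1]  = -4
Migration = |Prey - Predator|  [with Prey=-1, Predator=-4]  = 3

3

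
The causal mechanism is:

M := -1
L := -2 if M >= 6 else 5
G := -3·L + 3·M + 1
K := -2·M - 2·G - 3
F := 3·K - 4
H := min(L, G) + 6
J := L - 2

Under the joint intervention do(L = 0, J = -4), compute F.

Setting L = 0, J = -4 by intervention discards those variables' equations.
G = -3·L + 3·M + 1  [with L=0, M=-1]  = -2
K = -2·M - 2·G - 3  [with M=-1, G=-2]  = 3
F = 3·K - 4  [with K=3]  = 5

5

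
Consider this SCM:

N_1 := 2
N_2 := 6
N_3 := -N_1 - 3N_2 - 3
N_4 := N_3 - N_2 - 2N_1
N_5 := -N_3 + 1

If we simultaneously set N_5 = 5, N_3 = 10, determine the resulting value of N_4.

Under do(N_5 = 5, N_3 = 10), each intervened variable's structural equation is replaced by its fixed value.
N_4 = N_3 - N_2 - 2N_1  [with N_3=10, N_2=6, N_1=2]  = 0

0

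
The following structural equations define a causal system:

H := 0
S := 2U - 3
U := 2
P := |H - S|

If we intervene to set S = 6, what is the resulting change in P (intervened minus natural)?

5

The intervention breaks the incoming arrows to S: S := 2U - 3 no longer applies, and S = 6.
P = |H - S|  [with H=0, S=6]  = 6
Without intervention: S = 2U - 3  [with U=2]  = 1; P = |H - S|  [with H=0, S=1]  = 1.
Change = 6 − 1 = 5.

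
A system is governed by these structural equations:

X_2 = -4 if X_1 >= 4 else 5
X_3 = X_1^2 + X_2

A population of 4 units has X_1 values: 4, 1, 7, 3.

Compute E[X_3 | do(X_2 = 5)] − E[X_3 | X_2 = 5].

The intervention sets X_2=5 in all 4 units regardless of X_1. Recomputing X_3 per unit gives 21, 6, 54, 14; average 23.75.
Conditioning on X_2=5 selects the 2 unit(s) with X_1 ∈ {1, 3}. Their X_3 values: 6, 14. Mean = 10.
Difference = 23.75 − 10 = 13.75.

13.75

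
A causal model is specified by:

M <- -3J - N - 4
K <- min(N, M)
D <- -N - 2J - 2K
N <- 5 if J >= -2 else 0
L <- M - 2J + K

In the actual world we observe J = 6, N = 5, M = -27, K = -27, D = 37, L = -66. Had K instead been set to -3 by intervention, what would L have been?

-42

Under do(K=-3), the mechanism K <- min(N, M) is discarded; K is fixed at -3.
N = 5 if J >= -2 else 0  [with J=6]  = 5
M = -3J - N - 4  [with J=6, N=5]  = -27
L = M - 2J + K  [with M=-27, J=6, K=-3]  = -42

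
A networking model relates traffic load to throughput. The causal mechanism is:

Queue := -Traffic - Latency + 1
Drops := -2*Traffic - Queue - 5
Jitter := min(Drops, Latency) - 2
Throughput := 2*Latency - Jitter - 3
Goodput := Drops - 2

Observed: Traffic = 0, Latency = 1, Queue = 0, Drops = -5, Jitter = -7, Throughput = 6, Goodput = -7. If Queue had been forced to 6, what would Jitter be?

-13

do(Queue=6) replaces the equation Queue := -Traffic - Latency + 1 with the constant Queue = 6.
Drops = -2*Traffic - Queue - 5  [with Traffic=0, Queue=6]  = -11
Jitter = min(Drops, Latency) - 2  [with Drops=-11, Latency=1]  = -13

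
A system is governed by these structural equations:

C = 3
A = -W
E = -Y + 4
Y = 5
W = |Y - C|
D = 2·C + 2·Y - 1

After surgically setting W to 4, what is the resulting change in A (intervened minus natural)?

Under do(W=4), the mechanism W = |Y - C| is discarded; W is fixed at 4.
A = -W  [with W=4]  = -4
Without intervention: W = |Y - C|  [with Y=5, C=3]  = 2; A = -W  [with W=2]  = -2.
Change = -4 − (-2) = -2.

-2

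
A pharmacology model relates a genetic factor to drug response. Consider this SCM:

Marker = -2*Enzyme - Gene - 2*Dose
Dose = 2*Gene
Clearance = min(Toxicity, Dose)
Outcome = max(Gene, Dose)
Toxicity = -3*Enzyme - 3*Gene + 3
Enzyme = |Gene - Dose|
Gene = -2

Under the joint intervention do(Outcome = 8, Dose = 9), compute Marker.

Under do(Outcome = 8, Dose = 9), each intervened variable's structural equation is replaced by its fixed value.
Enzyme = |Gene - Dose|  [with Gene=-2, Dose=9]  = 11
Marker = -2*Enzyme - Gene - 2*Dose  [with Enzyme=11, Gene=-2, Dose=9]  = -38

-38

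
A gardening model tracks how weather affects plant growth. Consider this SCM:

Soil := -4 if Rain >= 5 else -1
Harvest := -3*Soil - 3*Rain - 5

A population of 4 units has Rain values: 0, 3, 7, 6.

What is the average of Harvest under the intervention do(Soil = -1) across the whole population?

The intervention sets Soil=-1 in all 4 units regardless of Rain. Recomputing Harvest per unit gives -2, -11, -23, -20; average -14.

-14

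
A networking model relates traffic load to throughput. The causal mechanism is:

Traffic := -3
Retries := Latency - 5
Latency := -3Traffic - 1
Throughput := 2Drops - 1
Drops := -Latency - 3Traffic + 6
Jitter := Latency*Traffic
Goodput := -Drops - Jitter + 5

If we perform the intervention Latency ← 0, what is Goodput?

-10

Under do(Latency=0), the mechanism Latency := -3Traffic - 1 is discarded; Latency is fixed at 0.
Drops = -Latency - 3Traffic + 6  [with Latency=0, Traffic=-3]  = 15
Jitter = Latency*Traffic  [with Latency=0, Traffic=-3]  = 0
Goodput = -Drops - Jitter + 5  [with Drops=15, Jitter=0]  = -10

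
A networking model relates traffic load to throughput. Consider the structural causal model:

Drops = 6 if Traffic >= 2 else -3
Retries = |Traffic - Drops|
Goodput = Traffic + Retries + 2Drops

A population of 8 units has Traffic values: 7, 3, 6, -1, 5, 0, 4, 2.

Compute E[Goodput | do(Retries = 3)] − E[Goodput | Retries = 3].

6.25

The intervention sets Retries=3 in all 8 units regardless of Traffic. Recomputing Goodput per unit gives 22, 18, 21, -4, 20, -3, 19, 17; average 13.75.
E[Goodput|Retries=3] averages over only the 2 units with Retries=3 (Traffic = 3, 0): Goodput = 18, -3, mean 7.5.
Difference = 13.75 − 7.5 = 6.25.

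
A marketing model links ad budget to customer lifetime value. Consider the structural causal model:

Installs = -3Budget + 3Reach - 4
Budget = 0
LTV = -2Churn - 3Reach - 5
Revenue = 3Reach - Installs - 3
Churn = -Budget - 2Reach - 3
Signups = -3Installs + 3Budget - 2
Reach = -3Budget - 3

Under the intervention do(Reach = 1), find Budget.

Under do(Reach=1), the mechanism Reach = -3Budget - 3 is discarded; Reach is fixed at 1.
Budget is not downstream of the intervention, so its value is determined by the original equations.

0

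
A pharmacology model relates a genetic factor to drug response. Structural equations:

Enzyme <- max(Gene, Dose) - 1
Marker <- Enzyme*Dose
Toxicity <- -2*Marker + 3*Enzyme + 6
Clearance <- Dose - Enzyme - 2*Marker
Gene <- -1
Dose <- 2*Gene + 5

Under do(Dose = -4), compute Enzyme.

-2

The intervention breaks the incoming arrows to Dose: Dose <- 2*Gene + 5 no longer applies, and Dose = -4.
Enzyme = max(Gene, Dose) - 1  [with Gene=-1, Dose=-4]  = -2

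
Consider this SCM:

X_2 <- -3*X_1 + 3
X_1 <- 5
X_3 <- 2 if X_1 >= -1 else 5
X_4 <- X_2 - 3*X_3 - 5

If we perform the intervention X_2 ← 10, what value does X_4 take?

-1

Under do(X_2=10), the mechanism X_2 <- -3*X_1 + 3 is discarded; X_2 is fixed at 10.
X_3 = 2 if X_1 >= -1 else 5  [with X_1=5]  = 2
X_4 = X_2 - 3*X_3 - 5  [with X_2=10, X_3=2]  = -1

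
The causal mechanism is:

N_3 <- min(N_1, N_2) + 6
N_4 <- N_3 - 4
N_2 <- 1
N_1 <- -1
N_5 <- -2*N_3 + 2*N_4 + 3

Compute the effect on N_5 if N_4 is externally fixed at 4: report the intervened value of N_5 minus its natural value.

6

Intervening sets N_4 = 4 and removes its equation (N_4 <- N_3 - 4).
N_3 = min(N_1, N_2) + 6  [with N_1=-1, N_2=1]  = 5
N_5 = -2*N_3 + 2*N_4 + 3  [with N_3=5, N_4=4]  = 1
Without intervention: N_3 = min(N_1, N_2) + 6  [with N_1=-1, N_2=1]  = 5; N_4 = N_3 - 4  [with N_3=5]  = 1; N_5 = -2*N_3 + 2*N_4 + 3  [with N_3=5, N_4=1]  = -5.
Change = 1 − (-5) = 6.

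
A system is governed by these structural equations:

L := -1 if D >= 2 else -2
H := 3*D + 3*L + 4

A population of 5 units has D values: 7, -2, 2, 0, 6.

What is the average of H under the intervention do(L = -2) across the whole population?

5.8

Under do(L=-2), L's equation is replaced by L=-2 for every unit. Per-unit H: 19, -8, 4, -2, 16. Mean = 5.8.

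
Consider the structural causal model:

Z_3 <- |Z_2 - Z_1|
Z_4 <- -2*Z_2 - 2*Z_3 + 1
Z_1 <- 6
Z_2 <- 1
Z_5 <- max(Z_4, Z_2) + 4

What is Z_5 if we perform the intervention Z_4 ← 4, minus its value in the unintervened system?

Intervening sets Z_4 = 4 and removes its equation (Z_4 <- -2*Z_2 - 2*Z_3 + 1).
Z_5 = max(Z_4, Z_2) + 4  [with Z_4=4, Z_2=1]  = 8
Without intervention: Z_3 = |Z_2 - Z_1|  [with Z_2=1, Z_1=6]  = 5; Z_4 = -2*Z_2 - 2*Z_3 + 1  [with Z_2=1, Z_3=5]  = -11; Z_5 = max(Z_4, Z_2) + 4  [with Z_4=-11, Z_2=1]  = 5.
Change = 8 − 5 = 3.

3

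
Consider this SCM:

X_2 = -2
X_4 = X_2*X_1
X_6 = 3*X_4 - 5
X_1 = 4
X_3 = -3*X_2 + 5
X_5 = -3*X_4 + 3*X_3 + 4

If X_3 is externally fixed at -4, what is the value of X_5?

do(X_3=-4) replaces the equation X_3 = -3*X_2 + 5 with the constant X_3 = -4.
X_4 = X_2*X_1  [with X_2=-2, X_1=4]  = -8
X_5 = -3*X_4 + 3*X_3 + 4  [with X_4=-8, X_3=-4]  = 16

16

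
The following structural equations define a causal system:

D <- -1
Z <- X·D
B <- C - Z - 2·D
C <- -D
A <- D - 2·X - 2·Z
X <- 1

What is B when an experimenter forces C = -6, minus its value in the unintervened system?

Under do(C=-6), the mechanism C <- -D is discarded; C is fixed at -6.
Z = X·D  [with X=1, D=-1]  = -1
B = C - Z - 2·D  [with C=-6, Z=-1, D=-1]  = -3
Without intervention: Z = X·D  [with X=1, D=-1]  = -1; C = -D  [with D=-1]  = 1; B = C - Z - 2·D  [with C=1, Z=-1, D=-1]  = 4.
Change = -3 − 4 = -7.

-7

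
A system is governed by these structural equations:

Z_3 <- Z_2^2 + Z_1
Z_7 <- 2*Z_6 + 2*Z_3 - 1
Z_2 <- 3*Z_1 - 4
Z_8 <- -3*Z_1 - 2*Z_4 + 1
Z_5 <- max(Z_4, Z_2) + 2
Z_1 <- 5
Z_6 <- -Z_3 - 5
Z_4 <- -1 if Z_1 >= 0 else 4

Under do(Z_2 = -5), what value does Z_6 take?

-35

Under do(Z_2=-5), the mechanism Z_2 <- 3*Z_1 - 4 is discarded; Z_2 is fixed at -5.
Z_3 = Z_2^2 + Z_1  [with Z_2=-5, Z_1=5]  = 30
Z_6 = -Z_3 - 5  [with Z_3=30]  = -35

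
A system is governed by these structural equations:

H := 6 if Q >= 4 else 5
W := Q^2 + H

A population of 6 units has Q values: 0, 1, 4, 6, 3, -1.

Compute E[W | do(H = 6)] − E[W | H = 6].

Every unit gets H=6 under the intervention. W values become 6, 7, 22, 42, 15, 7; E[W|do(H=6)] = 16.5.
Observing H=6 restricts to units where H's equation naturally yields 6: Q ∈ {4, 6}. In that subpopulation W = 22, 42, mean 32.
Difference = 16.5 − 32 = -15.5.

-15.5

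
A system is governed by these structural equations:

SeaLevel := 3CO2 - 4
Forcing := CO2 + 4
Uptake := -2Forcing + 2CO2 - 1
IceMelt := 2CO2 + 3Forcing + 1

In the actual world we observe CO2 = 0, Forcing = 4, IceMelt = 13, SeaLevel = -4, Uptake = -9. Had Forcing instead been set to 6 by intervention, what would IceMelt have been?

The intervention breaks the incoming arrows to Forcing: Forcing := CO2 + 4 no longer applies, and Forcing = 6.
IceMelt = 2CO2 + 3Forcing + 1  [with CO2=0, Forcing=6]  = 19

19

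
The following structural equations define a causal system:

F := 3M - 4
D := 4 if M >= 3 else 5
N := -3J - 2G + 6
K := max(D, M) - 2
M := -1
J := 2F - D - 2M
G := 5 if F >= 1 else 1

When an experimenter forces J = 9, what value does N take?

-23

The intervention breaks the incoming arrows to J: J := 2F - D - 2M no longer applies, and J = 9.
F = 3M - 4  [with M=-1]  = -7
G = 5 if F >= 1 else 1  [with F=-7]  = 1
N = -3J - 2G + 6  [with J=9, G=1]  = -23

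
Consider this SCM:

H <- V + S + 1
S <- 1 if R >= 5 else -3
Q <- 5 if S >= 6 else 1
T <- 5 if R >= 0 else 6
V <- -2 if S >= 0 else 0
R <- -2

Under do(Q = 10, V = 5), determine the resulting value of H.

Under do(Q = 10, V = 5), each intervened variable's structural equation is replaced by its fixed value.
S = 1 if R >= 5 else -3  [with R=-2]  = -3
H = V + S + 1  [with V=5, S=-3]  = 3

3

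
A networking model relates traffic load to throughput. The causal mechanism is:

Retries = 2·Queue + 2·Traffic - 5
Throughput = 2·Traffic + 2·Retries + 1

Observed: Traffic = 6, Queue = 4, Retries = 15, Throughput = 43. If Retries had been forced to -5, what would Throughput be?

3

The intervention breaks the incoming arrows to Retries: Retries = 2·Queue + 2·Traffic - 5 no longer applies, and Retries = -5.
Throughput = 2·Traffic + 2·Retries + 1  [with Traffic=6, Retries=-5]  = 3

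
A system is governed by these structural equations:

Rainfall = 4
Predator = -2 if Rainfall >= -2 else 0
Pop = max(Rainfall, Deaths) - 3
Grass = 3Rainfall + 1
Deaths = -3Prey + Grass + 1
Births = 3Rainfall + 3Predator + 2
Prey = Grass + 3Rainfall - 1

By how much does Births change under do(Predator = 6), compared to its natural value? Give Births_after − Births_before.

24

Intervening sets Predator = 6 and removes its equation (Predator = -2 if Rainfall >= -2 else 0).
Births = 3Rainfall + 3Predator + 2  [with Rainfall=4, Predator=6]  = 32
Without intervention: Predator = -2 if Rainfall >= -2 else 0  [with Rainfall=4]  = -2; Births = 3Rainfall + 3Predator + 2  [with Rainfall=4, Predator=-2]  = 8.
Change = 32 − 8 = 24.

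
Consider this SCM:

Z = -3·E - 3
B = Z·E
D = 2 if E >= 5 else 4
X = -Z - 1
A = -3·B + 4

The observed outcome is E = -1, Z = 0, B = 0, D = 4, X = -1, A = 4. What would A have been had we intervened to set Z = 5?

19

Under do(Z=5), the mechanism Z = -3·E - 3 is discarded; Z is fixed at 5.
B = Z·E  [with Z=5, E=-1]  = -5
A = -3·B + 4  [with B=-5]  = 19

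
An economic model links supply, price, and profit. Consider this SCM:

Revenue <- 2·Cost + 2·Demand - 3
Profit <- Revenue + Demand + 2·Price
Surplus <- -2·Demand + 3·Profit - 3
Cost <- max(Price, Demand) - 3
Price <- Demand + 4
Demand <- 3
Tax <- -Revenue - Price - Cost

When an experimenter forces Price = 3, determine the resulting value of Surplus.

Under do(Price=3), the mechanism Price <- Demand + 4 is discarded; Price is fixed at 3.
Cost = max(Price, Demand) - 3  [with Price=3, Demand=3]  = 0
Revenue = 2·Cost + 2·Demand - 3  [with Cost=0, Demand=3]  = 3
Profit = Revenue + Demand + 2·Price  [with Revenue=3, Demand=3, Price=3]  = 12
Surplus = -2·Demand + 3·Profit - 3  [with Demand=3, Profit=12]  = 27

27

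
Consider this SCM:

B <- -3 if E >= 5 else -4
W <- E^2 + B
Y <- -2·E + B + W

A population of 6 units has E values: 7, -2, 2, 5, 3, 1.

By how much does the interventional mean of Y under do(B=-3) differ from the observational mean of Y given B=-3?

do(B=-3) breaks B's dependence on E. With B=-3 fixed, Y across the units is 29, 2, -6, 9, -3, -7, mean 4.
Conditioning on B=-3 selects the 2 unit(s) with E ∈ {7, 5}. Their Y values: 29, 9. Mean = 19.
Difference = 4 − 19 = -15.

-15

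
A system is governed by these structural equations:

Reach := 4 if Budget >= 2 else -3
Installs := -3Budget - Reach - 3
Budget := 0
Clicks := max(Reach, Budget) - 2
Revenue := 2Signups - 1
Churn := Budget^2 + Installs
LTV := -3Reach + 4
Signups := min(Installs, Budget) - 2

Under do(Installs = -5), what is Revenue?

The intervention breaks the incoming arrows to Installs: Installs := -3Budget - Reach - 3 no longer applies, and Installs = -5.
Signups = min(Installs, Budget) - 2  [with Installs=-5, Budget=0]  = -7
Revenue = 2Signups - 1  [with Signups=-7]  = -15

-15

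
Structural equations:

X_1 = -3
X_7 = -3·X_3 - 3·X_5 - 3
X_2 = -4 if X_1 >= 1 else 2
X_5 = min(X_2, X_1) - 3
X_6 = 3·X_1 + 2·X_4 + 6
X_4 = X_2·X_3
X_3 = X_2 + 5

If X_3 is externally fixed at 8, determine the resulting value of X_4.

16

The intervention breaks the incoming arrows to X_3: X_3 = X_2 + 5 no longer applies, and X_3 = 8.
X_2 = -4 if X_1 >= 1 else 2  [with X_1=-3]  = 2
X_4 = X_2·X_3  [with X_2=2, X_3=8]  = 16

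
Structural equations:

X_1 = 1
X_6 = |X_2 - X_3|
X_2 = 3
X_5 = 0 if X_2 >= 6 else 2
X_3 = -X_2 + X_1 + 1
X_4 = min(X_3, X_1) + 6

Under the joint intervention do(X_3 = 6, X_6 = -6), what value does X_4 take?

Setting X_3 = 6, X_6 = -6 by intervention discards those variables' equations.
X_4 = min(X_3, X_1) + 6  [with X_3=6, X_1=1]  = 7

7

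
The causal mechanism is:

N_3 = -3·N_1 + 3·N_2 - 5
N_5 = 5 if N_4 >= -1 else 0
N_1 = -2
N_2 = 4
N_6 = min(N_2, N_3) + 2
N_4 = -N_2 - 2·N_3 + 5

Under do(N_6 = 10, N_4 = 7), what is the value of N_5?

5

Setting N_6 = 10, N_4 = 7 by intervention discards those variables' equations.
N_5 = 5 if N_4 >= -1 else 0  [with N_4=7]  = 5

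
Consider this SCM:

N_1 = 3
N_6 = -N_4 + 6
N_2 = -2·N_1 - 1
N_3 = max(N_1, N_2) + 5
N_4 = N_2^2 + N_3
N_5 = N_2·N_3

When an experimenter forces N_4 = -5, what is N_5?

-56

Intervening sets N_4 = -5 and removes its equation (N_4 = N_2^2 + N_3).
No directed path runs from N_4 to N_5, so N_5 keeps its natural value.
N_2 = -2·N_1 - 1  [with N_1=3]  = -7
N_3 = max(N_1, N_2) + 5  [with N_1=3, N_2=-7]  = 8
N_5 = N_2·N_3  [with N_2=-7, N_3=8]  = -56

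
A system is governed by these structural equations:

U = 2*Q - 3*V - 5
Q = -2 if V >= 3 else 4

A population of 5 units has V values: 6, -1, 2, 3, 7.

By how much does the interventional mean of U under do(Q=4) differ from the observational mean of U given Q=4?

do(Q=4) breaks Q's dependence on V. With Q=4 fixed, U across the units is -15, 6, -3, -6, -18, mean -7.2.
Conditioning on Q=4 selects the 2 unit(s) with V ∈ {-1, 2}. Their U values: 6, -3. Mean = 1.5.
Difference = -7.2 − 1.5 = -8.7.

-8.7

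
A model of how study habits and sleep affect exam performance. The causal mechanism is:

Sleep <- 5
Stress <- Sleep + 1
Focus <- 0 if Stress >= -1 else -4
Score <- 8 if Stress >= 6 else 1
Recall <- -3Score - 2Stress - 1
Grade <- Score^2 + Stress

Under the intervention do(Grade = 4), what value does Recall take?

-37

do(Grade=4) replaces the equation Grade <- Score^2 + Stress with the constant Grade = 4.
Since Recall is not a descendant of the intervened variable, it is unaffected.
Stress = Sleep + 1  [with Sleep=5]  = 6
Score = 8 if Stress >= 6 else 1  [with Stress=6]  = 8
Recall = -3Score - 2Stress - 1  [with Score=8, Stress=6]  = -37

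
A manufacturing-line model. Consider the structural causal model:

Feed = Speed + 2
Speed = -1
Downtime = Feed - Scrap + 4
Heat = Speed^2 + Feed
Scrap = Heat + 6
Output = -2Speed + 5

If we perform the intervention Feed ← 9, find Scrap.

16

Under do(Feed=9), the mechanism Feed = Speed + 2 is discarded; Feed is fixed at 9.
Heat = Speed^2 + Feed  [with Speed=-1, Feed=9]  = 10
Scrap = Heat + 6  [with Heat=10]  = 16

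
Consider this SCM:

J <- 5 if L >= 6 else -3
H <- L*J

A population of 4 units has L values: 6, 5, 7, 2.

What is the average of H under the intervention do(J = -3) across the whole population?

Under do(J=-3), J's equation is replaced by J=-3 for every unit. Per-unit H: -18, -15, -21, -6. Mean = -15.

-15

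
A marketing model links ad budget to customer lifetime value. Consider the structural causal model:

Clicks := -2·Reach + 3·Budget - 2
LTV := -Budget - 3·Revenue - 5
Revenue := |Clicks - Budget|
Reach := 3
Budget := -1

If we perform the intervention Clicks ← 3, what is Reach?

3

Under do(Clicks=3), the mechanism Clicks := -2·Reach + 3·Budget - 2 is discarded; Clicks is fixed at 3.
Since Reach is not a descendant of the intervened variable, it is unaffected.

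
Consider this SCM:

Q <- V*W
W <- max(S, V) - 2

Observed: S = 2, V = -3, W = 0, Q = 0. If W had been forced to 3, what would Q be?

The intervention breaks the incoming arrows to W: W <- max(S, V) - 2 no longer applies, and W = 3.
Q = V*W  [with V=-3, W=3]  = -9

-9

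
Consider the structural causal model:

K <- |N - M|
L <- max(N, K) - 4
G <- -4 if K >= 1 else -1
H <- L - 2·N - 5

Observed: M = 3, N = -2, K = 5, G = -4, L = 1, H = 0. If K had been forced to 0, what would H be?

The intervention breaks the incoming arrows to K: K <- |N - M| no longer applies, and K = 0.
L = max(N, K) - 4  [with N=-2, K=0]  = -4
H = L - 2·N - 5  [with L=-4, N=-2]  = -5

-5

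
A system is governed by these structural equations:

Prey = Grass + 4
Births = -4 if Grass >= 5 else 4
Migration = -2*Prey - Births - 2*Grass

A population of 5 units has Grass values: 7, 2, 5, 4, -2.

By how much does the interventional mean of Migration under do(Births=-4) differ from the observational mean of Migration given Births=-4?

Every unit gets Births=-4 under the intervention. Migration values become -32, -12, -24, -20, 4; E[Migration|do(Births=-4)] = -16.8.
Conditioning on Births=-4 selects the 2 unit(s) with Grass ∈ {7, 5}. Their Migration values: -32, -24. Mean = -28.
Difference = -16.8 − (-28) = 11.2.

11.2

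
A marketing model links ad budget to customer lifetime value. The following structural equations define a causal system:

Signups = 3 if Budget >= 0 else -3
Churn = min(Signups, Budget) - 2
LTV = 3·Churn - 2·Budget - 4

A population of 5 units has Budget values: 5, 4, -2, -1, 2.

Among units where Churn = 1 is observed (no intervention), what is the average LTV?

Conditioning on Churn=1 selects the 2 unit(s) with Budget ∈ {5, 4}. Their LTV values: -11, -9. Mean = -10.

-10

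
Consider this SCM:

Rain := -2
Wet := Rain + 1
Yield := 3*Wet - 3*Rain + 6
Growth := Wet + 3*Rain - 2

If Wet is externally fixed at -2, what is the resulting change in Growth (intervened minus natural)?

-1

The intervention breaks the incoming arrows to Wet: Wet := Rain + 1 no longer applies, and Wet = -2.
Growth = Wet + 3*Rain - 2  [with Wet=-2, Rain=-2]  = -10
Without intervention: Wet = Rain + 1  [with Rain=-2]  = -1; Growth = Wet + 3*Rain - 2  [with Wet=-1, Rain=-2]  = -9.
Change = -10 − (-9) = -1.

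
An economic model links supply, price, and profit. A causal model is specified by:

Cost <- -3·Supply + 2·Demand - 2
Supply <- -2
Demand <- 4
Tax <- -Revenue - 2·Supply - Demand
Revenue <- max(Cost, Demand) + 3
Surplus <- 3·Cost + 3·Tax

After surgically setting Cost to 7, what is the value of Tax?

do(Cost=7) replaces the equation Cost <- -3·Supply + 2·Demand - 2 with the constant Cost = 7.
Revenue = max(Cost, Demand) + 3  [with Cost=7, Demand=4]  = 10
Tax = -Revenue - 2·Supply - Demand  [with Revenue=10, Supply=-2, Demand=4]  = -10

-10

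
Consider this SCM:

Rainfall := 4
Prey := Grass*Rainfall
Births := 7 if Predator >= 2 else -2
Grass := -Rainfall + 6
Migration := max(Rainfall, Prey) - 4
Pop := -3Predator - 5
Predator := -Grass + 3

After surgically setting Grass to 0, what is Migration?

Under do(Grass=0), the mechanism Grass := -Rainfall + 6 is discarded; Grass is fixed at 0.
Prey = Grass*Rainfall  [with Grass=0, Rainfall=4]  = 0
Migration = max(Rainfall, Prey) - 4  [with Rainfall=4, Prey=0]  = 0

0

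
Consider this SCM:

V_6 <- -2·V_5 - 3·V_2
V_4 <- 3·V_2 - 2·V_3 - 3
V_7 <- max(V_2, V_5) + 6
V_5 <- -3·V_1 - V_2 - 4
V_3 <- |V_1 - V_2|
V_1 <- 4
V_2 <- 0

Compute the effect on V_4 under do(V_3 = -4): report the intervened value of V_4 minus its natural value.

16

The intervention breaks the incoming arrows to V_3: V_3 <- |V_1 - V_2| no longer applies, and V_3 = -4.
V_4 = 3·V_2 - 2·V_3 - 3  [with V_2=0, V_3=-4]  = 5
Without intervention: V_3 = |V_1 - V_2|  [with V_1=4, V_2=0]  = 4; V_4 = 3·V_2 - 2·V_3 - 3  [with V_2=0, V_3=4]  = -11.
Change = 5 − (-11) = 16.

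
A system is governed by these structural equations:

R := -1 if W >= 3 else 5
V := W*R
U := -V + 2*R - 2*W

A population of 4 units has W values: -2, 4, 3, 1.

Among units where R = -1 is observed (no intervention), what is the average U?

E[U|R=-1] averages over only the 2 units with R=-1 (W = 4, 3): U = -6, -5, mean -5.5.

-5.5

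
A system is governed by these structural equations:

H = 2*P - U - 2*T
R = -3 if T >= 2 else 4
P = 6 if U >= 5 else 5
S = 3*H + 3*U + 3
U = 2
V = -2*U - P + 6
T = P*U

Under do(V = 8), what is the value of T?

10

do(V=8) replaces the equation V = -2*U - P + 6 with the constant V = 8.
T is not downstream of the intervention, so its value is determined by the original equations.
P = 6 if U >= 5 else 5  [with U=2]  = 5
T = P*U  [with P=5, U=2]  = 10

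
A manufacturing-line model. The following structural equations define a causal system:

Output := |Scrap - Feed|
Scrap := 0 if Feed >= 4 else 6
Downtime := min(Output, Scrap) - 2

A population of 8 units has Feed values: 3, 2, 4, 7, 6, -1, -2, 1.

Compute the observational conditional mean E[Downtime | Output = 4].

E[Downtime|Output=4] averages over only the 2 units with Output=4 (Feed = 2, 4): Downtime = 2, -2, mean 0.

0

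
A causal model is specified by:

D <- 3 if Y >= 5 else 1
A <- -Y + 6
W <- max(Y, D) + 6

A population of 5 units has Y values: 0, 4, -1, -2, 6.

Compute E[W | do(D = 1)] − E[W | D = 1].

0.85

do(D=1) breaks D's dependence on Y. With D=1 fixed, W across the units is 7, 10, 7, 7, 12, mean 8.6.
E[W|D=1] averages over only the 4 units with D=1 (Y = 0, 4, -1, -2): W = 7, 10, 7, 7, mean 7.75.
Difference = 8.6 − 7.75 = 0.85.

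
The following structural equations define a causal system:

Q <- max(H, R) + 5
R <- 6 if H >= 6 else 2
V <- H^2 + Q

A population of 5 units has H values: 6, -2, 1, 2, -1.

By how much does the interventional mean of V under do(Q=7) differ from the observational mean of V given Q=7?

6.7

The intervention sets Q=7 in all 5 units regardless of H. Recomputing V per unit gives 43, 11, 8, 11, 8; average 16.2.
E[V|Q=7] averages over only the 4 units with Q=7 (H = -2, 1, 2, -1): V = 11, 8, 11, 8, mean 9.5.
Difference = 16.2 − 9.5 = 6.7.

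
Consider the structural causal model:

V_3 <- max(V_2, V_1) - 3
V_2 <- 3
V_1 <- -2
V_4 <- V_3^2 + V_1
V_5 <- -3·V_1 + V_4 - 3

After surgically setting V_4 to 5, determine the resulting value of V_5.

Intervening sets V_4 = 5 and removes its equation (V_4 <- V_3^2 + V_1).
V_5 = -3·V_1 + V_4 - 3  [with V_1=-2, V_4=5]  = 8

8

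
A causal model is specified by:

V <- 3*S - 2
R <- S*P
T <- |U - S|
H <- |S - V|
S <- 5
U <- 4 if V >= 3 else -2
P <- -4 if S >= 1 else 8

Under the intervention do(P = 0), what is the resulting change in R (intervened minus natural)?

Under do(P=0), the mechanism P <- -4 if S >= 1 else 8 is discarded; P is fixed at 0.
R = S*P  [with S=5, P=0]  = 0
Without intervention: P = -4 if S >= 1 else 8  [with S=5]  = -4; R = S*P  [with S=5, P=-4]  = -20.
Change = 0 − (-20) = 20.

20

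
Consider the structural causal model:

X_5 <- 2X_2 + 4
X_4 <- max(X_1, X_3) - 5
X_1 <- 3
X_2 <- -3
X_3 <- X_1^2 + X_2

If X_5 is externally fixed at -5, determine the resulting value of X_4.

The intervention breaks the incoming arrows to X_5: X_5 <- 2X_2 + 4 no longer applies, and X_5 = -5.
Since X_4 is not a descendant of the intervened variable, it is unaffected.
X_3 = X_1^2 + X_2  [with X_1=3, X_2=-3]  = 6
X_4 = max(X_1, X_3) - 5  [with X_1=3, X_3=6]  = 1

1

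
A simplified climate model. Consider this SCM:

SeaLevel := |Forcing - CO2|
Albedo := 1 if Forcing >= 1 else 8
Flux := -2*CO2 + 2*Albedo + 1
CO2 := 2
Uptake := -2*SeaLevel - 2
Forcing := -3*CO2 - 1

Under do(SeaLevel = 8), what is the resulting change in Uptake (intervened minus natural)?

2

Under do(SeaLevel=8), the mechanism SeaLevel := |Forcing - CO2| is discarded; SeaLevel is fixed at 8.
Uptake = -2*SeaLevel - 2  [with SeaLevel=8]  = -18
Without intervention: Forcing = -3*CO2 - 1  [with CO2=2]  = -7; SeaLevel = |Forcing - CO2|  [with Forcing=-7, CO2=2]  = 9; Uptake = -2*SeaLevel - 2  [with SeaLevel=9]  = -20.
Change = -18 − (-20) = 2.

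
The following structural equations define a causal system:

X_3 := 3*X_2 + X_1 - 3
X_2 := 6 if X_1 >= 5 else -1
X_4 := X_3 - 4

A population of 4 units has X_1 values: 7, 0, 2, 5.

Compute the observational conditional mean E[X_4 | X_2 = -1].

Conditioning on X_2=-1 selects the 2 unit(s) with X_1 ∈ {0, 2}. Their X_4 values: -10, -8. Mean = -9.

-9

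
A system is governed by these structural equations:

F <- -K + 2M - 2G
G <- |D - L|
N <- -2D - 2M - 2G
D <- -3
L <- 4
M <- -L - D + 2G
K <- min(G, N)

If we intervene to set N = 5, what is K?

The intervention breaks the incoming arrows to N: N <- -2D - 2M - 2G no longer applies, and N = 5.
G = |D - L|  [with D=-3, L=4]  = 7
K = min(G, N)  [with G=7, N=5]  = 5

5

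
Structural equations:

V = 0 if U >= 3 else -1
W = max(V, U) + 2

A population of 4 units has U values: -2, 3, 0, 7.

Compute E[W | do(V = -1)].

4.25

Under do(V=-1), V's equation is replaced by V=-1 for every unit. Per-unit W: 1, 5, 2, 9. Mean = 4.25.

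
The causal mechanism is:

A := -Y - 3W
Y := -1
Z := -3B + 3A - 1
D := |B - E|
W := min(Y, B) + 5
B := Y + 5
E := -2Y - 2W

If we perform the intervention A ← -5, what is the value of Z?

The intervention breaks the incoming arrows to A: A := -Y - 3W no longer applies, and A = -5.
B = Y + 5  [with Y=-1]  = 4
Z = -3B + 3A - 1  [with B=4, A=-5]  = -28

-28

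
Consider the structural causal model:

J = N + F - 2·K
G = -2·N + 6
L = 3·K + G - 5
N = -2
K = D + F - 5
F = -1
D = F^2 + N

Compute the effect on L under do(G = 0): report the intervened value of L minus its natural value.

-10

Intervening sets G = 0 and removes its equation (G = -2·N + 6).
D = F^2 + N  [with F=-1, N=-2]  = -1
K = D + F - 5  [with D=-1, F=-1]  = -7
L = 3·K + G - 5  [with K=-7, G=0]  = -26
Without intervention: D = F^2 + N  [with F=-1, N=-2]  = -1; K = D + F - 5  [with D=-1, F=-1]  = -7; G = -2·N + 6  [with N=-2]  = 10; L = 3·K + G - 5  [with K=-7, G=10]  = -16.
Change = -26 − (-16) = -10.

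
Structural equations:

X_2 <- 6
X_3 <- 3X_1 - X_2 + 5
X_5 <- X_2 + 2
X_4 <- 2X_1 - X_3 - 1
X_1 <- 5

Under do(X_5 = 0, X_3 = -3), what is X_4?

12

Under do(X_5 = 0, X_3 = -3), each intervened variable's structural equation is replaced by its fixed value.
X_4 = 2X_1 - X_3 - 1  [with X_1=5, X_3=-3]  = 12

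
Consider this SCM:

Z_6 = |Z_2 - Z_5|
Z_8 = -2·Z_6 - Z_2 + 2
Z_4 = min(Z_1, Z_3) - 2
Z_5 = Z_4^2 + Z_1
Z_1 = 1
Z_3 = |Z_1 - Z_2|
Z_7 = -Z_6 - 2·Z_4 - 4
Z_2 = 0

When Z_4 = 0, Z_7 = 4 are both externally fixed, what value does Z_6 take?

1

The joint intervention fixes Z_4 = 0, Z_7 = 4, removing each variable's own equation.
Z_5 = Z_4^2 + Z_1  [with Z_4=0, Z_1=1]  = 1
Z_6 = |Z_2 - Z_5|  [with Z_2=0, Z_5=1]  = 1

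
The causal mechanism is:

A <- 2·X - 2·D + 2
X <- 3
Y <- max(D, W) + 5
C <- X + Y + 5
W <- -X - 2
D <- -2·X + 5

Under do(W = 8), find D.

-1

The intervention breaks the incoming arrows to W: W <- -X - 2 no longer applies, and W = 8.
Since D is not a descendant of the intervened variable, it is unaffected.
D = -2·X + 5  [with X=3]  = -1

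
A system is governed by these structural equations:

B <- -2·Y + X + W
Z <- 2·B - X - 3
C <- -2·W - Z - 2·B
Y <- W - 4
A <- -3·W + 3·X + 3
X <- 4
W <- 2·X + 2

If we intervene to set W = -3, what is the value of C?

-47

Under do(W=-3), the mechanism W <- 2·X + 2 is discarded; W is fixed at -3.
Y = W - 4  [with W=-3]  = -7
B = -2·Y + X + W  [with Y=-7, X=4, W=-3]  = 15
Z = 2·B - X - 3  [with B=15, X=4]  = 23
C = -2·W - Z - 2·B  [with W=-3, Z=23, B=15]  = -47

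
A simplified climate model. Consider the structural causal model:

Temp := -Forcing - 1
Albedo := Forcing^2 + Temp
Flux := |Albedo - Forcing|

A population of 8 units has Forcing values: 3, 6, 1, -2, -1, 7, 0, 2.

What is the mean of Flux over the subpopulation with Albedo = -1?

Observing Albedo=-1 restricts to units where Albedo's equation naturally yields -1: Forcing ∈ {1, 0}. In that subpopulation Flux = 2, 1, mean 1.5.

1.5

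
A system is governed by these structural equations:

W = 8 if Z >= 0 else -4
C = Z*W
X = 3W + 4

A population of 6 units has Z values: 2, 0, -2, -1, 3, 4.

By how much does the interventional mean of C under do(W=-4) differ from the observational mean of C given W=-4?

-10

The intervention sets W=-4 in all 6 units regardless of Z. Recomputing C per unit gives -8, 0, 8, 4, -12, -16; average -4.
E[C|W=-4] averages over only the 2 units with W=-4 (Z = -2, -1): C = 8, 4, mean 6.
Difference = -4 − 6 = -10.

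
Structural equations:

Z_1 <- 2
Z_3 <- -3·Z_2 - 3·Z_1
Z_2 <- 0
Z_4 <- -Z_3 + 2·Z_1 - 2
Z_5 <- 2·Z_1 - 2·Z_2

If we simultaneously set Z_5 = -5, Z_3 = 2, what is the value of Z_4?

Under do(Z_5 = -5, Z_3 = 2), each intervened variable's structural equation is replaced by its fixed value.
Z_4 = -Z_3 + 2·Z_1 - 2  [with Z_3=2, Z_1=2]  = 0

0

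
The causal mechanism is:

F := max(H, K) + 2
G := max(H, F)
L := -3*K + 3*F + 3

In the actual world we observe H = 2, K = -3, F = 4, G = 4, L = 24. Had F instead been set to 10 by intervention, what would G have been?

10

The intervention breaks the incoming arrows to F: F := max(H, K) + 2 no longer applies, and F = 10.
G = max(H, F)  [with H=2, F=10]  = 10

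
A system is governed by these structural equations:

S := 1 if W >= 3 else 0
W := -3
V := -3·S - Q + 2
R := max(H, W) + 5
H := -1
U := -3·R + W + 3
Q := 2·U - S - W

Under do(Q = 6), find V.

Intervening sets Q = 6 and removes its equation (Q := 2·U - S - W).
S = 1 if W >= 3 else 0  [with W=-3]  = 0
V = -3·S - Q + 2  [with S=0, Q=6]  = -4

-4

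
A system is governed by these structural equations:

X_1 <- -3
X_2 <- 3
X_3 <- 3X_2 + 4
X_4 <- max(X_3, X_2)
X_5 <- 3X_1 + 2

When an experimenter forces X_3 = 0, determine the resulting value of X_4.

The intervention breaks the incoming arrows to X_3: X_3 <- 3X_2 + 4 no longer applies, and X_3 = 0.
X_4 = max(X_3, X_2)  [with X_3=0, X_2=3]  = 3

3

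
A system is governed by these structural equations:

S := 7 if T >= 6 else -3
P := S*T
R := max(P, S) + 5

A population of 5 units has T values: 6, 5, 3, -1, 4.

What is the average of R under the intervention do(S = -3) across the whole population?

3.2

do(S=-3) breaks S's dependence on T. With S=-3 fixed, R across the units is 2, 2, 2, 8, 2, mean 3.2.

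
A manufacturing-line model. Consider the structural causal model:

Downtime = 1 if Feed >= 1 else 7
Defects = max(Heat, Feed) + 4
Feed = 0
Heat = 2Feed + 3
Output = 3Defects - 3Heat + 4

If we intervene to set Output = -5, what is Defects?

Under do(Output=-5), the mechanism Output = 3Defects - 3Heat + 4 is discarded; Output is fixed at -5.
Since Defects is not a descendant of the intervened variable, it is unaffected.
Heat = 2Feed + 3  [with Feed=0]  = 3
Defects = max(Heat, Feed) + 4  [with Heat=3, Feed=0]  = 7

7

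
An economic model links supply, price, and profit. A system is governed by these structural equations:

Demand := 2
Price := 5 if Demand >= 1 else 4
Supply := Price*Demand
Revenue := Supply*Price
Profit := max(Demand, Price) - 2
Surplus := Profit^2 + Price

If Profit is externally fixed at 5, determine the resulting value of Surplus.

The intervention breaks the incoming arrows to Profit: Profit := max(Demand, Price) - 2 no longer applies, and Profit = 5.
Price = 5 if Demand >= 1 else 4  [with Demand=2]  = 5
Surplus = Profit^2 + Price  [with Profit=5, Price=5]  = 30

30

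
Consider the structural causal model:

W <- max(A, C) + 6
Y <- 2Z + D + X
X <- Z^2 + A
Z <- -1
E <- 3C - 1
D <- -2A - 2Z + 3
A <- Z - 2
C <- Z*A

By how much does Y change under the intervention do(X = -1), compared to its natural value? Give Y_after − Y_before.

1

do(X=-1) replaces the equation X <- Z^2 + A with the constant X = -1.
A = Z - 2  [with Z=-1]  = -3
D = -2A - 2Z + 3  [with A=-3, Z=-1]  = 11
Y = 2Z + D + X  [with Z=-1, D=11, X=-1]  = 8
Without intervention: A = Z - 2  [with Z=-1]  = -3; D = -2A - 2Z + 3  [with A=-3, Z=-1]  = 11; X = Z^2 + A  [with Z=-1, A=-3]  = -2; Y = 2Z + D + X  [with Z=-1, D=11, X=-2]  = 7.
Change = 8 − 7 = 1.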